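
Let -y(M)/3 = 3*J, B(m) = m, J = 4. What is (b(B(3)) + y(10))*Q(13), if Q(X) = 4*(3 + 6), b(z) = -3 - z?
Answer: -1512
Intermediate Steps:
Q(X) = 36 (Q(X) = 4*9 = 36)
y(M) = -36 (y(M) = -9*4 = -3*12 = -36)
(b(B(3)) + y(10))*Q(13) = ((-3 - 1*3) - 36)*36 = ((-3 - 3) - 36)*36 = (-6 - 36)*36 = -42*36 = -1512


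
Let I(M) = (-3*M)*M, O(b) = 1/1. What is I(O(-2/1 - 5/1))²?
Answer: 9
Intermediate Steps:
O(b) = 1
I(M) = -3*M²
I(O(-2/1 - 5/1))² = (-3*1²)² = (-3*1)² = (-3)² = 9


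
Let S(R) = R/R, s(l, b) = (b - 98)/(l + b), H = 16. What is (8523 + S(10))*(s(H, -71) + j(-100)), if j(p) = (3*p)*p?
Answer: 14066040556/55 ≈ 2.5575e+8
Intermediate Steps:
s(l, b) = (-98 + b)/(b + l)
S(R) = 1
j(p) = 3*p**2
(8523 + S(10))*(s(H, -71) + j(-100)) = (8523 + 1)*((-98 - 71)/(-71 + 16) + 3*(-100)**2) = 8524*(-169/(-55) + 3*10000) = 8524*(-1/55*(-169) + 30000) = 8524*(169/55 + 30000) = 8524*(1650169/55) = 14066040556/55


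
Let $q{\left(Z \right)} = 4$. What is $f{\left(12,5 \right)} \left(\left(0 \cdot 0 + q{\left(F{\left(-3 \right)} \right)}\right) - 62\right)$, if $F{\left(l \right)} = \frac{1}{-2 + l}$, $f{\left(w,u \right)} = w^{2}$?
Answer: $-8352$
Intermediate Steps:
$f{\left(12,5 \right)} \left(\left(0 \cdot 0 + q{\left(F{\left(-3 \right)} \right)}\right) - 62\right) = 12^{2} \left(\left(0 \cdot 0 + 4\right) - 62\right) = 144 \left(\left(0 + 4\right) - 62\right) = 144 \left(4 - 62\right) = 144 \left(-58\right) = -8352$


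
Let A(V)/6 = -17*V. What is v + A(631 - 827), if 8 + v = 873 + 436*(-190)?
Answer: -61983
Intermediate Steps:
A(V) = -102*V (A(V) = 6*(-17*V) = -102*V)
v = -81975 (v = -8 + (873 + 436*(-190)) = -8 + (873 - 82840) = -8 - 81967 = -81975)
v + A(631 - 827) = -81975 - 102*(631 - 827) = -81975 - 102*(-196) = -81975 + 19992 = -61983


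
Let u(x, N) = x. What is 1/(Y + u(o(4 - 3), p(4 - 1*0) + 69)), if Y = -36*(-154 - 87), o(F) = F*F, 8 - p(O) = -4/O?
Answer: 1/8677 ≈ 0.00011525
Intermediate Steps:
p(O) = 8 + 4/O (p(O) = 8 - (-4)/O = 8 + 4/O)
o(F) = F**2
Y = 8676 (Y = -36*(-241) = 8676)
1/(Y + u(o(4 - 3), p(4 - 1*0) + 69)) = 1/(8676 + (4 - 3)**2) = 1/(8676 + 1**2) = 1/(8676 + 1) = 1/8677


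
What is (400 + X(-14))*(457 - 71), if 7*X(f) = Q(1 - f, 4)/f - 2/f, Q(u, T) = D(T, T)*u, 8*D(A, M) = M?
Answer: 15129077/98 ≈ 1.5438e+5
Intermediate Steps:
D(A, M) = M/8
Q(u, T) = T*u/8 (Q(u, T) = (T/8)*u = T*u/8)
X(f) = -2/(7*f) + (½ - f/2)/(7*f) (X(f) = (((⅛)*4*(1 - f))/f - 2/f)/7 = ((½ - f/2)/f - 2/f)/7 = (-2/f + (½ - f/2)/f)/7 = -2/(7*f) + (½ - f/2)/(7*f))
(400 + X(-14))*(457 - 71) = (400 + (1/14)*(-3 - 1*(-14))/(-14))*(457 - 71) = (400 + (1/14)*(-1/14)*(-3 + 14))*386 = (400 + (1/14)*(-1/14)*11)*386 = (400 - 11/196)*386 = (78389/196)*386 = 15129077/98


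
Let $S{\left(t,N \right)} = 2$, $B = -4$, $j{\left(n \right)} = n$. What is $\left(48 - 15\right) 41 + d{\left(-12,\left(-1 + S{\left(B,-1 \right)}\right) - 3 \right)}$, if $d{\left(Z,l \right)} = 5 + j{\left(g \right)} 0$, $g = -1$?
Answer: $1358$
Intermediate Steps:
$d{\left(Z,l \right)} = 5$ ($d{\left(Z,l \right)} = 5 - 0 = 5 + 0 = 5$)
$\left(48 - 15\right) 41 + d{\left(-12,\left(-1 + S{\left(B,-1 \right)}\right) - 3 \right)} = \left(48 - 15\right) 41 + 5 = 33 \cdot 41 + 5 = 1353 + 5 = 1358$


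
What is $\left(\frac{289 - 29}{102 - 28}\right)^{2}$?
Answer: $\frac{16900}{1369} \approx 12.345$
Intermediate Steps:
$\left(\frac{289 - 29}{102 - 28}\right)^{2} = \left(\frac{289 - 29}{74}\right)^{2} = \left(260 \cdot \frac{1}{74}\right)^{2} = \left(\frac{130}{37}\right)^{2} = \frac{16900}{1369}$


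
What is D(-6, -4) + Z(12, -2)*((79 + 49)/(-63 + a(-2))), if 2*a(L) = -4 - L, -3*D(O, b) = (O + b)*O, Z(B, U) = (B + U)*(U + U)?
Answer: 60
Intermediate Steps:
Z(B, U) = 2*U*(B + U) (Z(B, U) = (B + U)*(2*U) = 2*U*(B + U))
D(O, b) = -O*(O + b)/3 (D(O, b) = -(O + b)*O/3 = -O*(O + b)/3)
a(L) = -2 - L/2 (a(L) = (-4 - L)/2 = -2 - L/2)
D(-6, -4) + Z(12, -2)*((79 + 49)/(-63 + a(-2))) = -⅓*(-6)*(-6 - 4) + (2*(-2)*(12 - 2))*((79 + 49)/(-63 + (-2 - ½*(-2)))) = -⅓*(-6)*(-10) + (2*(-2)*10)*(128/(-63 + (-2 + 1))) = -20 - 5120/(-63 - 1) = -20 - 5120/(-64) = -20 - 5120*(-1)/64 = -20 - 40*(-2) = -20 + 80 = 60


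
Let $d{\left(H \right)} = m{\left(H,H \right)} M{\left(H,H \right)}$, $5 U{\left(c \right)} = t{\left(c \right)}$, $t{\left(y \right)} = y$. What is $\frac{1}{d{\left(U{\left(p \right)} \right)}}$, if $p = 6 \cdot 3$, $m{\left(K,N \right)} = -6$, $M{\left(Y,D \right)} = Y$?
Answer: $- \frac{5}{108} \approx -0.046296$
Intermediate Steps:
$p = 18$
$U{\left(c \right)} = \frac{c}{5}$
$d{\left(H \right)} = - 6 H$
$\frac{1}{d{\left(U{\left(p \right)} \right)}} = \frac{1}{\left(-6\right) \frac{1}{5} \cdot 18} = \frac{1}{\left(-6\right) \frac{18}{5}} = \frac{1}{- \frac{108}{5}} = - \frac{5}{108}$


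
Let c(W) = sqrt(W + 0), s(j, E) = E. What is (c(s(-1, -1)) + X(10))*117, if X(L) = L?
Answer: 1170 + 117*I ≈ 1170.0 + 117.0*I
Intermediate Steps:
c(W) = sqrt(W)
(c(s(-1, -1)) + X(10))*117 = (sqrt(-1) + 10)*117 = (I + 10)*117 = (10 + I)*117 = 1170 + 117*I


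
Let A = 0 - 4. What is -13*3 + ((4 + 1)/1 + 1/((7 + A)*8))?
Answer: -815/24 ≈ -33.958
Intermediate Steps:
A = -4
-13*3 + ((4 + 1)/1 + 1/((7 + A)*8)) = -13*3 + ((4 + 1)/1 + 1/((7 - 4)*8)) = -39 + (5*1 + (⅛)/3) = -39 + (5 + (⅓)*(⅛)) = -39 + (5 + 1/24) = -39 + 121/24 = -815/24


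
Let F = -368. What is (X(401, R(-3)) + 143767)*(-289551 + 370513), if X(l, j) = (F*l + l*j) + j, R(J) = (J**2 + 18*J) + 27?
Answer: -893577594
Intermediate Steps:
R(J) = 27 + J**2 + 18*J
X(l, j) = j - 368*l + j*l (X(l, j) = (-368*l + l*j) + j = (-368*l + j*l) + j = j - 368*l + j*l)
(X(401, R(-3)) + 143767)*(-289551 + 370513) = (((27 + (-3)**2 + 18*(-3)) - 368*401 + (27 + (-3)**2 + 18*(-3))*401) + 143767)*(-289551 + 370513) = (((27 + 9 - 54) - 147568 + (27 + 9 - 54)*401) + 143767)*80962 = ((-18 - 147568 - 18*401) + 143767)*80962 = ((-18 - 147568 - 7218) + 143767)*80962 = (-154804 + 143767)*80962 = -11037*80962 = -893577594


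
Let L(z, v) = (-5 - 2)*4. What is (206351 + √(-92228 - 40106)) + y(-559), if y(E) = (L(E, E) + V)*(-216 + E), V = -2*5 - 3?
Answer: 238126 + I*√132334 ≈ 2.3813e+5 + 363.78*I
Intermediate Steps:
V = -13 (V = -10 - 3 = -13)
L(z, v) = -28 (L(z, v) = -7*4 = -28)
y(E) = 8856 - 41*E (y(E) = (-28 - 13)*(-216 + E) = -41*(-216 + E) = 8856 - 41*E)
(206351 + √(-92228 - 40106)) + y(-559) = (206351 + √(-92228 - 40106)) + (8856 - 41*(-559)) = (206351 + √(-132334)) + (8856 + 22919) = (206351 + I*√132334) + 31775 = 238126 + I*√132334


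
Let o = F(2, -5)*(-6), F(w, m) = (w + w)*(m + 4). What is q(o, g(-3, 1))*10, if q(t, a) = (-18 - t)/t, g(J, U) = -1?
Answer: -35/2 ≈ -17.500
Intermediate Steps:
F(w, m) = 2*w*(4 + m) (F(w, m) = (2*w)*(4 + m) = 2*w*(4 + m))
o = 24 (o = (2*2*(4 - 5))*(-6) = (2*2*(-1))*(-6) = -4*(-6) = 24)
q(t, a) = (-18 - t)/t
q(o, g(-3, 1))*10 = ((-18 - 1*24)/24)*10 = ((-18 - 24)/24)*10 = ((1/24)*(-42))*10 = -7/4*10 = -35/2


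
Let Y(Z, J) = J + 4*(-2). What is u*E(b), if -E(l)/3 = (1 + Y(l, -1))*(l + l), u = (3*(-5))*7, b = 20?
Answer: -100800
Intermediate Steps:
Y(Z, J) = -8 + J (Y(Z, J) = J - 8 = -8 + J)
u = -105 (u = -15*7 = -105)
E(l) = 48*l (E(l) = -3*(1 + (-8 - 1))*(l + l) = -3*(1 - 9)*2*l = -(-24)*2*l = -(-48)*l = 48*l)
u*E(b) = -5040*20 = -105*960 = -100800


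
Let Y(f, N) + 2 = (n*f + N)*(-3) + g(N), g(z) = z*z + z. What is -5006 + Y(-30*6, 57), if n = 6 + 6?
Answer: 4607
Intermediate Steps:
g(z) = z + z² (g(z) = z² + z = z + z²)
n = 12
Y(f, N) = -2 - 36*f - 3*N + N*(1 + N) (Y(f, N) = -2 + ((12*f + N)*(-3) + N*(1 + N)) = -2 + ((N + 12*f)*(-3) + N*(1 + N)) = -2 + ((-36*f - 3*N) + N*(1 + N)) = -2 + (-36*f - 3*N + N*(1 + N)) = -2 - 36*f - 3*N + N*(1 + N))
-5006 + Y(-30*6, 57) = -5006 + (-2 + 57² - (-1080)*6 - 2*57) = -5006 + (-2 + 3249 - 36*(-180) - 114) = -5006 + (-2 + 3249 + 6480 - 114) = -5006 + 9613 = 4607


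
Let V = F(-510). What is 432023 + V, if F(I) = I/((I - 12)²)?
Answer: 19619892437/45414 ≈ 4.3202e+5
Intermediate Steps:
F(I) = I/(-12 + I)² (F(I) = I/((-12 + I)²) = I/(-12 + I)²)
V = -85/45414 (V = -510/(-12 - 510)² = -510/(-522)² = -510*1/272484 = -85/45414 ≈ -0.0018717)
432023 + V = 432023 - 85/45414 = 19619892437/45414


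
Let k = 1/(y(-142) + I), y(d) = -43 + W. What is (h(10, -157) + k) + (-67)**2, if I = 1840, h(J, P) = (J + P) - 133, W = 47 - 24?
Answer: 7660381/1820 ≈ 4209.0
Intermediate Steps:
W = 23
h(J, P) = -133 + J + P
y(d) = -20 (y(d) = -43 + 23 = -20)
k = 1/1820 (k = 1/(-20 + 1840) = 1/1820 ≈ 0.00054945)
(h(10, -157) + k) + (-67)**2 = ((-133 + 10 - 157) + 1/1820) + (-67)**2 = (-280 + 1/1820) + 4489 = -509599/1820 + 4489 = 7660381/1820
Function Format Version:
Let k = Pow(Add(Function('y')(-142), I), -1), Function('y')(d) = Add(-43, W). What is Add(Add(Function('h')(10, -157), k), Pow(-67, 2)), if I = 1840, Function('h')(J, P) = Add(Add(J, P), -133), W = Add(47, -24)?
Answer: Rational(7660381, 1820) ≈ 4209.0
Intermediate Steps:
W = 23
Function('h')(J, P) = Add(-133, J, P)
Function('y')(d) = -20 (Function('y')(d) = Add(-43, 23) = -20)
k = Rational(1, 1820) (k = Pow(Add(-20, 1840), -1) = Pow(1820, -1) = Rational(1, 1820) ≈ 0.00054945)
Add(Add(Function('h')(10, -157), k), Pow(-67, 2)) = Add(Add(Add(-133, 10, -157), Rational(1, 1820)), Pow(-67, 2)) = Add(Add(-280, Rational(1, 1820)), 4489) = Add(Rational(-509599, 1820), 4489) = Rational(7660381, 1820)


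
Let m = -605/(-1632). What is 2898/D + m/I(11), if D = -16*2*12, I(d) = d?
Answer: -24523/3264 ≈ -7.5132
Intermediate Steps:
D = -384 (D = -32*12 = -384)
m = 605/1632 (m = -605*(-1/1632) = 605/1632 ≈ 0.37071)
2898/D + m/I(11) = 2898/(-384) + (605/1632)/11 = 2898*(-1/384) + (605/1632)*(1/11) = -483/64 + 55/1632 = -24523/3264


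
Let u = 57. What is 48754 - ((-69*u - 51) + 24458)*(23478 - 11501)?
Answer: -245168344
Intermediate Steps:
48754 - ((-69*u - 51) + 24458)*(23478 - 11501) = 48754 - ((-69*57 - 51) + 24458)*(23478 - 11501) = 48754 - ((-3933 - 51) + 24458)*11977 = 48754 - (-3984 + 24458)*11977 = 48754 - 20474*11977 = 48754 - 1*245217098 = 48754 - 245217098 = -245168344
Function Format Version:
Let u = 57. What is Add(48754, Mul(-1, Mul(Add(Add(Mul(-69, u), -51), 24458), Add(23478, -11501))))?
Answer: -245168344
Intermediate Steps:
Add(48754, Mul(-1, Mul(Add(Add(Mul(-69, u), -51), 24458), Add(23478, -11501)))) = Add(48754, Mul(-1, Mul(Add(Add(Mul(-69, 57), -51), 24458), Add(23478, -11501)))) = Add(48754, Mul(-1, Mul(Add(Add(-3933, -51), 24458), 11977))) = Add(48754, Mul(-1, Mul(Add(-3984, 24458), 11977))) = Add(48754, Mul(-1, Mul(20474, 11977))) = Add(48754, Mul(-1, 245217098)) = Add(48754, -245217098) = -245168344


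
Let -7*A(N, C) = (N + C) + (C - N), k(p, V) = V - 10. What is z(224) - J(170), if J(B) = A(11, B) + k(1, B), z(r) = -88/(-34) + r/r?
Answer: -12833/119 ≈ -107.84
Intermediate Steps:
k(p, V) = -10 + V
A(N, C) = -2*C/7 (A(N, C) = -((N + C) + (C - N))/7 = -((C + N) + (C - N))/7 = -2*C/7)
z(r) = 61/17 (z(r) = -88*(-1/34) + 1 = 44/17 + 1 = 61/17)
J(B) = -10 + 5*B/7 (J(B) = -2*B/7 + (-10 + B) = -10 + 5*B/7)
z(224) - J(170) = 61/17 - (-10 + (5/7)*170) = 61/17 - (-10 + 850/7) = 61/17 - 1*780/7 = 61/17 - 780/7 = -12833/119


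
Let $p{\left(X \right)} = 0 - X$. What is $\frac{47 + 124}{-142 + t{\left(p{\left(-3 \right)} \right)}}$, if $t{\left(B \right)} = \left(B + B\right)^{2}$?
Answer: $- \frac{171}{106} \approx -1.6132$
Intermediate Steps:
$p{\left(X \right)} = - X$
$t{\left(B \right)} = 4 B^{2}$ ($t{\left(B \right)} = \left(2 B\right)^{2} = 4 B^{2}$)
$\frac{47 + 124}{-142 + t{\left(p{\left(-3 \right)} \right)}} = \frac{47 + 124}{-142 + 4 \left(\left(-1\right) \left(-3\right)\right)^{2}} = \frac{1}{-142 + 4 \cdot 3^{2}} \cdot 171 = \frac{1}{-142 + 4 \cdot 9} \cdot 171 = \frac{1}{-142 + 36} \cdot 171 = \frac{1}{-106} \cdot 171 = \left(- \frac{1}{106}\right) 171 = - \frac{171}{106}$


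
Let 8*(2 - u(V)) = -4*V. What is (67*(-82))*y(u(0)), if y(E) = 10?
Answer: -54940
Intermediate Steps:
u(V) = 2 + V/2 (u(V) = 2 - (-1)*V/2 = 2 + V/2)
(67*(-82))*y(u(0)) = (67*(-82))*10 = -5494*10 = -54940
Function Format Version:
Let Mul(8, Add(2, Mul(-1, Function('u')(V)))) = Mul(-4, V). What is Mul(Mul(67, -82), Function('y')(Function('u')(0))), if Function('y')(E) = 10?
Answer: -54940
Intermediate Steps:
Function('u')(V) = Add(2, Mul(Rational(1, 2), V)) (Function('u')(V) = Add(2, Mul(Rational(-1, 8), Mul(-4, V))) = Add(2, Mul(Rational(1, 2), V)))
Mul(Mul(67, -82), Function('y')(Function('u')(0))) = Mul(Mul(67, -82), 10) = Mul(-5494, 10) = -54940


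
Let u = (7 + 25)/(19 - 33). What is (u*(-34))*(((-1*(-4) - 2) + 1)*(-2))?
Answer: -3264/7 ≈ -466.29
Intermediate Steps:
u = -16/7 (u = 32/(-14) = 32*(-1/14) = -16/7 ≈ -2.2857)
(u*(-34))*(((-1*(-4) - 2) + 1)*(-2)) = (-16/7*(-34))*(((-1*(-4) - 2) + 1)*(-2)) = 544*(((4 - 2) + 1)*(-2))/7 = 544*((2 + 1)*(-2))/7 = 544*(3*(-2))/7 = (544/7)*(-6) = -3264/7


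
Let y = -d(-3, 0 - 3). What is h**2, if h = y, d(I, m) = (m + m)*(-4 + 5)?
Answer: 36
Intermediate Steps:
d(I, m) = 2*m (d(I, m) = (2*m)*1 = 2*m)
y = 6 (y = -2*(0 - 3) = -2*(-3) = -1*(-6) = 6)
h = 6
h**2 = 6**2 = 36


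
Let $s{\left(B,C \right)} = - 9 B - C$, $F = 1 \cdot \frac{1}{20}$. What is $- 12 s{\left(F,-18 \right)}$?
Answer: $- \frac{1053}{5} \approx -210.6$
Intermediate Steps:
$F = \frac{1}{20}$ ($F = 1 \cdot \frac{1}{20} = \frac{1}{20} \approx 0.05$)
$s{\left(B,C \right)} = - C - 9 B$
$- 12 s{\left(F,-18 \right)} = - 12 \left(\left(-1\right) \left(-18\right) - \frac{9}{20}\right) = - 12 \left(18 - \frac{9}{20}\right) = \left(-12\right) \frac{351}{20} = - \frac{1053}{5}$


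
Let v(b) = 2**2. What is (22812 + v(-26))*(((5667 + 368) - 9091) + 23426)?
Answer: 464761920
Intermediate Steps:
v(b) = 4
(22812 + v(-26))*(((5667 + 368) - 9091) + 23426) = (22812 + 4)*(((5667 + 368) - 9091) + 23426) = 22816*((6035 - 9091) + 23426) = 22816*(-3056 + 23426) = 22816*20370 = 464761920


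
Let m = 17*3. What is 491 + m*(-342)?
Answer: -16951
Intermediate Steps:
m = 51
491 + m*(-342) = 491 + 51*(-342) = 491 - 17442 = -16951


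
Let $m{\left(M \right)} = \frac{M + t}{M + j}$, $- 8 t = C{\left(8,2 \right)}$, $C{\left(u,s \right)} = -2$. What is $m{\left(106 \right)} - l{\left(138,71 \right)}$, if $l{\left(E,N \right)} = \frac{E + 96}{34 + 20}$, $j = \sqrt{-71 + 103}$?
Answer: $- \frac{223729}{67224} - \frac{425 \sqrt{2}}{11204} \approx -3.3818$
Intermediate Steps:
$j = 4 \sqrt{2}$ ($j = \sqrt{32} = 4 \sqrt{2} \approx 5.6569$)
$t = \frac{1}{4}$ ($t = \left(- \frac{1}{8}\right) \left(-2\right) = \frac{1}{4} \approx 0.25$)
$l{\left(E,N \right)} = \frac{16}{9} + \frac{E}{54}$ ($l{\left(E,N \right)} = \frac{96 + E}{54} = \left(96 + E\right) \frac{1}{54} = \frac{16}{9} + \frac{E}{54}$)
$m{\left(M \right)} = \frac{\frac{1}{4} + M}{M + 4 \sqrt{2}}$ ($m{\left(M \right)} = \frac{M + \frac{1}{4}}{M + 4 \sqrt{2}} = \frac{\frac{1}{4} + M}{M + 4 \sqrt{2}}$)
$m{\left(106 \right)} - l{\left(138,71 \right)} = \frac{\frac{1}{4} + 106}{106 + 4 \sqrt{2}} - \left(\frac{16}{9} + \frac{1}{54} \cdot 138\right) = \frac{1}{106 + 4 \sqrt{2}} \cdot \frac{425}{4} - \left(\frac{16}{9} + \frac{23}{9}\right) = \frac{425}{4 \left(106 + 4 \sqrt{2}\right)} - \frac{13}{3} = - \frac{13}{3} + \frac{425}{4 \left(106 + 4 \sqrt{2}\right)}$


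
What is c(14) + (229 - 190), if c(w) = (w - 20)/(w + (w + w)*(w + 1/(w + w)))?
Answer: 15867/407 ≈ 38.985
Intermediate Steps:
c(w) = (-20 + w)/(w + 2*w*(w + 1/(2*w))) (c(w) = (-20 + w)/(w + (2*w)*(w + 1/(2*w))) = (-20 + w)/(w + 2*w*(w + 1/(2*w))))
c(14) + (229 - 190) = (-20 + 14)/(1 + 14 + 2*14²) + (229 - 190) = -6/(1 + 14 + 2*196) + 39 = -6/(1 + 14 + 392) + 39 = -6/407 + 39 = 15867/407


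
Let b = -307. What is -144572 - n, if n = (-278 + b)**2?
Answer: -486797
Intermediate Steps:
n = 342225 (n = (-278 - 307)**2 = (-585)**2 = 342225)
-144572 - n = -144572 - 1*342225 = -144572 - 342225 = -486797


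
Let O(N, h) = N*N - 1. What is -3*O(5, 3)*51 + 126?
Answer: -3546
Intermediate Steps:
O(N, h) = -1 + N² (O(N, h) = N² - 1 = -1 + N²)
-3*O(5, 3)*51 + 126 = -3*(-1 + 5²)*51 + 126 = -3*(-1 + 25)*51 + 126 = -3*24*51 + 126 = -72*51 + 126 = -3672 + 126 = -3546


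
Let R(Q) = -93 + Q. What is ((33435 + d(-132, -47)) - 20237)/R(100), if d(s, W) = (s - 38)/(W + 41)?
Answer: 39679/21 ≈ 1889.5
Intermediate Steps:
d(s, W) = (-38 + s)/(41 + W)
((33435 + d(-132, -47)) - 20237)/R(100) = ((33435 + (-38 - 132)/(41 - 47)) - 20237)/(-93 + 100) = ((33435 - 170/(-6)) - 20237)/7 = ((33435 - ⅙*(-170)) - 20237)*(⅐) = ((33435 + 85/3) - 20237)*(⅐) = (100390/3 - 20237)*(⅐) = (39679/3)*(⅐) = 39679/21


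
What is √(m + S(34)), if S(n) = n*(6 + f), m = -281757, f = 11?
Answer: I*√281179 ≈ 530.26*I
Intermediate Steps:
S(n) = 17*n (S(n) = n*(6 + 11) = n*17 = 17*n)
√(m + S(34)) = √(-281757 + 17*34) = √(-281757 + 578) = √(-281179) = I*√281179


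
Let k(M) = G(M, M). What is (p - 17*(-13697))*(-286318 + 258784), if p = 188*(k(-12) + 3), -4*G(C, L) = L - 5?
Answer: -6448793208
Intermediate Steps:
G(C, L) = 5/4 - L/4 (G(C, L) = -(L - 5)/4 = -(-5 + L)/4 = 5/4 - L/4)
k(M) = 5/4 - M/4
p = 1363 (p = 188*((5/4 - ¼*(-12)) + 3) = 188*((5/4 + 3) + 3) = 188*(17/4 + 3) = 188*(29/4) = 1363)
(p - 17*(-13697))*(-286318 + 258784) = (1363 - 17*(-13697))*(-286318 + 258784) = (1363 + 232849)*(-27534) = 234212*(-27534) = -6448793208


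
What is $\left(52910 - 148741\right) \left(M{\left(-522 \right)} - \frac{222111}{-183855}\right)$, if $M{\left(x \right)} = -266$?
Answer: $\frac{1555123714363}{61285} \approx 2.5375 \cdot 10^{7}$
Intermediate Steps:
$\left(52910 - 148741\right) \left(M{\left(-522 \right)} - \frac{222111}{-183855}\right) = \left(52910 - 148741\right) \left(-266 - \frac{222111}{-183855}\right) = - 95831 \left(-266 - - \frac{74037}{61285}\right) = - 95831 \left(-266 + \frac{74037}{61285}\right) = \left(-95831\right) \left(- \frac{16227773}{61285}\right) = \frac{1555123714363}{61285}$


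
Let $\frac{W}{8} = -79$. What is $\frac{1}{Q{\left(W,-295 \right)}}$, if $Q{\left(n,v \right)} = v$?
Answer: $- \frac{1}{295} \approx -0.0033898$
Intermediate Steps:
$W = -632$ ($W = 8 \left(-79\right) = -632$)
$\frac{1}{Q{\left(W,-295 \right)}} = \frac{1}{-295} = - \frac{1}{295}$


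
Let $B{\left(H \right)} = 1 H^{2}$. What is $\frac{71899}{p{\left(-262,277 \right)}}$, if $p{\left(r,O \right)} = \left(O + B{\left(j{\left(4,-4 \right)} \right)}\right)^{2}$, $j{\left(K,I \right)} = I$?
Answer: $\frac{71899}{85849} \approx 0.83751$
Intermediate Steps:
$B{\left(H \right)} = H^{2}$
$p{\left(r,O \right)} = \left(16 + O\right)^{2}$ ($p{\left(r,O \right)} = \left(O + \left(-4\right)^{2}\right)^{2} = \left(O + 16\right)^{2} = \left(16 + O\right)^{2}$)
$\frac{71899}{p{\left(-262,277 \right)}} = \frac{71899}{\left(16 + 277\right)^{2}} = \frac{71899}{293^{2}} = \frac{71899}{85849}$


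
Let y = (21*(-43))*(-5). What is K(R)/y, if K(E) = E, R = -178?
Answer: -178/4515 ≈ -0.039424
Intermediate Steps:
y = 4515 (y = -903*(-5) = 4515)
K(R)/y = -178/4515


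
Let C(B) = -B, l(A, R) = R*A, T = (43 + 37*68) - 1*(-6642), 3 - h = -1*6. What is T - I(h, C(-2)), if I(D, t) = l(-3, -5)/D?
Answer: 27598/3 ≈ 9199.3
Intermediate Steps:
h = 9 (h = 3 - (-1)*6 = 3 - 1*(-6) = 3 + 6 = 9)
T = 9201 (T = (43 + 2516) + 6642 = 2559 + 6642 = 9201)
l(A, R) = A*R
I(D, t) = 15/D (I(D, t) = (-3*(-5))/D = 15/D)
T - I(h, C(-2)) = 9201 - 15/9 = 9201 - 1*5/3 = 9201 - 5/3 = 27598/3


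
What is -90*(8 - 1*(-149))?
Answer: -14130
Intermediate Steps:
-90*(8 - 1*(-149)) = -90*(8 + 149) = -90*157 = -14130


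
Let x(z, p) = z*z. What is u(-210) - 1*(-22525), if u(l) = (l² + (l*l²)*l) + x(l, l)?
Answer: 1944920725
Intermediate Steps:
x(z, p) = z²
u(l) = l⁴ + 2*l² (u(l) = (l² + (l*l²)*l) + l² = (l² + l³*l) + l² = (l² + l⁴) + l² = l⁴ + 2*l²)
u(-210) - 1*(-22525) = (-210)²*(2 + (-210)²) - 1*(-22525) = 44100*(2 + 44100) + 22525 = 44100*44102 + 22525 = 1944898200 + 22525 = 1944920725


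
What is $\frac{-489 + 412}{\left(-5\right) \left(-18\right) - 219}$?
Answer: $\frac{77}{129} \approx 0.5969$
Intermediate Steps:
$\frac{-489 + 412}{\left(-5\right) \left(-18\right) - 219} = - \frac{77}{90 - 219} = - \frac{77}{-129} = \left(-77\right) \left(- \frac{1}{129}\right) = \frac{77}{129}$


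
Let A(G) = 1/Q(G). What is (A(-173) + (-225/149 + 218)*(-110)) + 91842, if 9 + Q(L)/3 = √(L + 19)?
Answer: 2382003733/35015 - I*√154/705 ≈ 68028.0 - 0.017602*I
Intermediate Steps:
Q(L) = -27 + 3*√(19 + L) (Q(L) = -27 + 3*√(L + 19) = -27 + 3*√(19 + L))
A(G) = 1/(-27 + 3*√(19 + G))
(A(-173) + (-225/149 + 218)*(-110)) + 91842 = (1/(3*(-9 + √(19 - 173))) + (-225/149 + 218)*(-110)) + 91842 = (1/(3*(-9 + √(-154))) + (-225*1/149 + 218)*(-110)) + 91842 = (1/(3*(-9 + I*√154)) + (-225/149 + 218)*(-110)) + 91842 = (1/(3*(-9 + I*√154)) + (32257/149)*(-110)) + 91842 = (1/(3*(-9 + I*√154)) - 3548270/149) + 91842 = (-3548270/149 + 1/(3*(-9 + I*√154))) + 91842 = 10136188/149 + 1/(3*(-9 + I*√154))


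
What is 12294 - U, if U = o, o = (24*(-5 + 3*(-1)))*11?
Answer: 14406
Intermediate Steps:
o = -2112 (o = (24*(-5 - 3))*11 = (24*(-8))*11 = -192*11 = -2112)
U = -2112
12294 - U = 12294 - 1*(-2112) = 12294 + 2112 = 14406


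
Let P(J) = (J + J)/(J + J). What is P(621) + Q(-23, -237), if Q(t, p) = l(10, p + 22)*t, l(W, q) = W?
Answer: -229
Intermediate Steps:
Q(t, p) = 10*t
P(J) = 1 (P(J) = (2*J)/((2*J)) = (2*J)*(1/(2*J)) = 1)
P(621) + Q(-23, -237) = 1 + 10*(-23) = 1 - 230 = -229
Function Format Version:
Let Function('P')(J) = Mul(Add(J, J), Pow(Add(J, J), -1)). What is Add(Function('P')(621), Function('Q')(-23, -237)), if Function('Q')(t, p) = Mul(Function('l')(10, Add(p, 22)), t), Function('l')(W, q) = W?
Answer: -229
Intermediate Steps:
Function('Q')(t, p) = Mul(10, t)
Function('P')(J) = 1 (Function('P')(J) = Mul(Mul(2, J), Pow(Mul(2, J), -1)) = Mul(Mul(2, J), Mul(Rational(1, 2), Pow(J, -1))) = 1)
Add(Function('P')(621), Function('Q')(-23, -237)) = Add(1, Mul(10, -23)) = Add(1, -230) = -229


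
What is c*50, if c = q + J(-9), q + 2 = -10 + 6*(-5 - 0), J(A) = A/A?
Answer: -2050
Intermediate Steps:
J(A) = 1
q = -42 (q = -2 + (-10 + 6*(-5 - 0)) = -2 + (-10 + 6*(-5 - 1*0)) = -2 + (-10 + 6*(-5 + 0)) = -2 + (-10 + 6*(-5)) = -2 + (-10 - 30) = -2 - 40 = -42)
c = -41 (c = -42 + 1 = -41)
c*50 = -41*50 = -2050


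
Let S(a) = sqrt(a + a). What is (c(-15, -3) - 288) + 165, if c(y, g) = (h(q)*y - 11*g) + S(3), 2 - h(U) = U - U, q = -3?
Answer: -120 + sqrt(6) ≈ -117.55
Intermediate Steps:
S(a) = sqrt(2)*sqrt(a) (S(a) = sqrt(2*a) = sqrt(2)*sqrt(a))
h(U) = 2 (h(U) = 2 - (U - U) = 2 - 1*0 = 2 + 0 = 2)
c(y, g) = sqrt(6) - 11*g + 2*y (c(y, g) = (2*y - 11*g) + sqrt(2)*sqrt(3) = (-11*g + 2*y) + sqrt(6) = sqrt(6) - 11*g + 2*y)
(c(-15, -3) - 288) + 165 = ((sqrt(6) - 11*(-3) + 2*(-15)) - 288) + 165 = ((sqrt(6) + 33 - 30) - 288) + 165 = ((3 + sqrt(6)) - 288) + 165 = (-285 + sqrt(6)) + 165 = -120 + sqrt(6)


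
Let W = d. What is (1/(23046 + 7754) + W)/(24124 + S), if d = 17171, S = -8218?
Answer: 528866801/489904800 ≈ 1.0795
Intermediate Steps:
W = 17171
(1/(23046 + 7754) + W)/(24124 + S) = (1/(23046 + 7754) + 17171)/(24124 - 8218) = (1/30800 + 17171)/15906 = (1/30800 + 17171)*(1/15906) = (528866801/30800)*(1/15906) = 528866801/489904800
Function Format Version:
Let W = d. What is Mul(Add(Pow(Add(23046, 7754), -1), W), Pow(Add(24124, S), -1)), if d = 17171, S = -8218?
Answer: Rational(528866801, 489904800) ≈ 1.0795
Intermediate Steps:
W = 17171
Mul(Add(Pow(Add(23046, 7754), -1), W), Pow(Add(24124, S), -1)) = Mul(Add(Pow(Add(23046, 7754), -1), 17171), Pow(Add(24124, -8218), -1)) = Mul(Add(Pow(30800, -1), 17171), Pow(15906, -1)) = Mul(Add(Rational(1, 30800), 17171), Rational(1, 15906)) = Mul(Rational(528866801, 30800), Rational(1, 15906)) = Rational(528866801, 489904800)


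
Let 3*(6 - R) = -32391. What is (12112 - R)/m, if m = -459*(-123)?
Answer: 77/3321 ≈ 0.023186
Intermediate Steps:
R = 10803 (R = 6 - ⅓*(-32391) = 6 + 10797 = 10803)
m = 56457
(12112 - R)/m = (12112 - 1*10803)/56457 = (12112 - 10803)*(1/56457) = 1309*(1/56457) = 77/3321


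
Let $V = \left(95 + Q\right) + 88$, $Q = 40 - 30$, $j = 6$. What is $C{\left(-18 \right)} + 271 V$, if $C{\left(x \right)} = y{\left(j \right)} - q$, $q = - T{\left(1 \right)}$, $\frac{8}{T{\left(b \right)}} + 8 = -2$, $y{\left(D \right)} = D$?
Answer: $\frac{261541}{5} \approx 52308.0$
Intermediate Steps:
$T{\left(b \right)} = - \frac{4}{5}$ ($T{\left(b \right)} = \frac{8}{-8 - 2} = \frac{8}{-10} = 8 \left(- \frac{1}{10}\right) = - \frac{4}{5}$)
$Q = 10$ ($Q = 40 - 30 = 10$)
$q = \frac{4}{5}$ ($q = \left(-1\right) \left(- \frac{4}{5}\right) = \frac{4}{5} \approx 0.8$)
$C{\left(x \right)} = \frac{26}{5}$ ($C{\left(x \right)} = 6 - \frac{4}{5} = \frac{26}{5}$)
$V = 193$ ($V = \left(95 + 10\right) + 88 = 105 + 88 = 193$)
$C{\left(-18 \right)} + 271 V = \frac{26}{5} + 271 \cdot 193 = \frac{26}{5} + 52303 = \frac{261541}{5}$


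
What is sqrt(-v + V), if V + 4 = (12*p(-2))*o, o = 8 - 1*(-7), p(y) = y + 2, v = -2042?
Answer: sqrt(2038) ≈ 45.144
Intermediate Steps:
p(y) = 2 + y
o = 15 (o = 8 + 7 = 15)
V = -4 (V = -4 + (12*(2 - 2))*15 = -4 + (12*0)*15 = -4 + 0*15 = -4 + 0 = -4)
sqrt(-v + V) = sqrt(-1*(-2042) - 4) = sqrt(2042 - 4) = sqrt(2038)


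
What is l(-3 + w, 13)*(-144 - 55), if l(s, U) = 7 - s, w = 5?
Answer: -995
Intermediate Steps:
l(-3 + w, 13)*(-144 - 55) = (7 - (-3 + 5))*(-144 - 55) = (7 - 1*2)*(-199) = (7 - 2)*(-199) = 5*(-199) = -995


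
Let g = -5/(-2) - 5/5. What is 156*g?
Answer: 234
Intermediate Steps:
g = 3/2 (g = -5*(-½) - 5*⅕ = 5/2 - 1 = 3/2 ≈ 1.5000)
156*g = 156*(3/2) = 234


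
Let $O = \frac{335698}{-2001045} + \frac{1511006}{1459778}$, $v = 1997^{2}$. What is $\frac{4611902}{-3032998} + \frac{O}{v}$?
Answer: $- \frac{13431354630442789253372408}{8833075281737522998696455} \approx -1.5206$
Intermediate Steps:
$v = 3988009$
$O = \frac{1266773223113}{1460540734005}$ ($O = 335698 \left(- \frac{1}{2001045}\right) + 1511006 \cdot \frac{1}{1459778} = - \frac{335698}{2001045} + \frac{755503}{729889} = \frac{1266773223113}{1460540734005} \approx 0.86733$)
$\frac{4611902}{-3032998} + \frac{O}{v} = \frac{4611902}{-3032998} + \frac{1266773223113}{1460540734005 \cdot 3988009} = 4611902 \left(- \frac{1}{3032998}\right) + \frac{1266773223113}{1460540734005} \cdot \frac{1}{3988009} = - \frac{2305951}{1516499} + \frac{1266773223113}{5824649592078546045} = - \frac{13431354630442789253372408}{8833075281737522998696455}$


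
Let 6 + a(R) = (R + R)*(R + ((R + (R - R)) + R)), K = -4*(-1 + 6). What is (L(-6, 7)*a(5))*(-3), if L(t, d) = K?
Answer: 8640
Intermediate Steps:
K = -20 (K = -4*5 = -20)
L(t, d) = -20
a(R) = -6 + 6*R² (a(R) = -6 + (R + R)*(R + ((R + (R - R)) + R)) = -6 + (2*R)*(R + ((R + 0) + R)) = -6 + (2*R)*(R + (R + R)) = -6 + (2*R)*(R + 2*R) = -6 + (2*R)*(3*R) = -6 + 6*R²)
(L(-6, 7)*a(5))*(-3) = -20*(-6 + 6*5²)*(-3) = -20*(-6 + 6*25)*(-3) = -20*(-6 + 150)*(-3) = -20*144*(-3) = -2880*(-3) = 8640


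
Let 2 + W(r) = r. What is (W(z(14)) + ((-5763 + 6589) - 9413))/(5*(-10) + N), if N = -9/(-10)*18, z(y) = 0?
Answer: 42945/169 ≈ 254.11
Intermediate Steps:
W(r) = -2 + r
N = 81/5 (N = -9*(-⅒)*18 = (9/10)*18 = 81/5 ≈ 16.200)
(W(z(14)) + ((-5763 + 6589) - 9413))/(5*(-10) + N) = ((-2 + 0) + ((-5763 + 6589) - 9413))/(5*(-10) + 81/5) = (-2 + (826 - 9413))/(-50 + 81/5) = (-2 - 8587)/(-169/5) = -8589*(-5/169) = 42945/169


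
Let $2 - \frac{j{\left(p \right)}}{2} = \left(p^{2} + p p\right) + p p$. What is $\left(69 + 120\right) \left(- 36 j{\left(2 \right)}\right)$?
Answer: $136080$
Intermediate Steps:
$j{\left(p \right)} = 4 - 6 p^{2}$ ($j{\left(p \right)} = 4 - 2 \left(\left(p^{2} + p p\right) + p p\right) = 4 - 2 \left(\left(p^{2} + p^{2}\right) + p^{2}\right) = 4 - 2 \left(2 p^{2} + p^{2}\right) = 4 - 2 \cdot 3 p^{2} = 4 - 6 p^{2}$)
$\left(69 + 120\right) \left(- 36 j{\left(2 \right)}\right) = \left(69 + 120\right) \left(- 36 \left(4 - 6 \cdot 2^{2}\right)\right) = 189 \left(- 36 \left(4 - 24\right)\right) = 189 \left(\left(-36\right) \left(-20\right)\right) = 189 \cdot 720 = 136080$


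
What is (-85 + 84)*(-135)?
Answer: 135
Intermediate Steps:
(-85 + 84)*(-135) = -1*(-135) = 135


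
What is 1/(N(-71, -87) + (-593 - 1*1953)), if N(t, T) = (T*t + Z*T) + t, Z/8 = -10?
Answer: 1/10520 ≈ 9.5057e-5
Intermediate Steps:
Z = -80 (Z = 8*(-10) = -80)
N(t, T) = t - 80*T + T*t (N(t, T) = (T*t - 80*T) + t = (-80*T + T*t) + t = t - 80*T + T*t)
1/(N(-71, -87) + (-593 - 1*1953)) = 1/((-71 - 80*(-87) - 87*(-71)) + (-593 - 1*1953)) = 1/((-71 + 6960 + 6177) + (-593 - 1953)) = 1/(13066 - 2546) = 1/10520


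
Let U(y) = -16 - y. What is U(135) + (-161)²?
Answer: 25770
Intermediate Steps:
U(135) + (-161)² = (-16 - 1*135) + (-161)² = (-16 - 135) + 25921 = -151 + 25921 = 25770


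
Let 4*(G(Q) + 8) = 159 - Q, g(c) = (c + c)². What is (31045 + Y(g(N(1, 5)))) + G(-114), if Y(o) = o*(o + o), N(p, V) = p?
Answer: 124549/4 ≈ 31137.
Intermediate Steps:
g(c) = 4*c² (g(c) = (2*c)² = 4*c²)
G(Q) = 127/4 - Q/4 (G(Q) = -8 + (159 - Q)/4 = -8 + (159/4 - Q/4) = 127/4 - Q/4)
Y(o) = 2*o² (Y(o) = o*(2*o) = 2*o²)
(31045 + Y(g(N(1, 5)))) + G(-114) = (31045 + 2*(4*1²)²) + (127/4 - ¼*(-114)) = (31045 + 2*(4*1)²) + (127/4 + 57/2) = (31045 + 2*4²) + 241/4 = (31045 + 2*16) + 241/4 = (31045 + 32) + 241/4 = 31077 + 241/4 = 124549/4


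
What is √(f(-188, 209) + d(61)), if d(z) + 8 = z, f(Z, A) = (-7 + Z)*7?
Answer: 4*I*√82 ≈ 36.222*I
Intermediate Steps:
f(Z, A) = -49 + 7*Z
d(z) = -8 + z
√(f(-188, 209) + d(61)) = √((-49 + 7*(-188)) + (-8 + 61)) = √((-49 - 1316) + 53) = √(-1365 + 53) = √(-1312) = 4*I*√82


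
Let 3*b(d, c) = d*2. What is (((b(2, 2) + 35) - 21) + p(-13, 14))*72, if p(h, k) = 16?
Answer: 2256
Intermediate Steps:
b(d, c) = 2*d/3 (b(d, c) = (d*2)/3 = (2*d)/3 = 2*d/3)
(((b(2, 2) + 35) - 21) + p(-13, 14))*72 = ((((2/3)*2 + 35) - 21) + 16)*72 = (((4/3 + 35) - 21) + 16)*72 = ((109/3 - 21) + 16)*72 = (46/3 + 16)*72 = (94/3)*72 = 2256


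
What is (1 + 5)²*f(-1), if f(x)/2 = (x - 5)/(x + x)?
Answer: 216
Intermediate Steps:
f(x) = (-5 + x)/x (f(x) = 2*((x - 5)/(x + x)) = 2*((-5 + x)/((2*x))) = 2*((-5 + x)*(1/(2*x))) = 2*((-5 + x)/(2*x)) = (-5 + x)/x)
(1 + 5)²*f(-1) = (1 + 5)²*((-5 - 1)/(-1)) = 6²*(-1*(-6)) = 36*6 = 216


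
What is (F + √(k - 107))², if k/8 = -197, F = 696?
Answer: 482733 + 4176*I*√187 ≈ 4.8273e+5 + 57106.0*I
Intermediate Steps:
k = -1576 (k = 8*(-197) = -1576)
(F + √(k - 107))² = (696 + √(-1576 - 107))² = (696 + √(-1683))² = (696 + 3*I*√187)²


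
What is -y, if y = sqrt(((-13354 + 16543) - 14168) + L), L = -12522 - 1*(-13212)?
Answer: -I*sqrt(10289) ≈ -101.43*I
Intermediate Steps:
L = 690 (L = -12522 + 13212 = 690)
y = I*sqrt(10289) (y = sqrt(((-13354 + 16543) - 14168) + 690) = sqrt((3189 - 14168) + 690) = sqrt(-10979 + 690) = sqrt(-10289) = I*sqrt(10289) ≈ 101.43*I)
-y = -I*sqrt(10289)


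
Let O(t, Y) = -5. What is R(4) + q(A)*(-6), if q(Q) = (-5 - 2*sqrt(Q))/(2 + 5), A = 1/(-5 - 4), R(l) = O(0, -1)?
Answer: -5/7 + 4*I/7 ≈ -0.71429 + 0.57143*I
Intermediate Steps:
R(l) = -5
A = -1/9 (A = 1/(-9) = -1/9 ≈ -0.11111)
q(Q) = -5/7 - 2*sqrt(Q)/7 (q(Q) = (-5 - 2*sqrt(Q))/7 = (-5 - 2*sqrt(Q))*(1/7) = -5/7 - 2*sqrt(Q)/7)
R(4) + q(A)*(-6) = -5 + (-5/7 - 2*I/21)*(-6) = -5 + (30/7 + 4*I/7) = -5/7 + 4*I/7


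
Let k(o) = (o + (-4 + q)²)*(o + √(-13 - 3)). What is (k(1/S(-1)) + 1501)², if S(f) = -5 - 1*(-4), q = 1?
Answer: 2228025 + 95552*I ≈ 2.228e+6 + 95552.0*I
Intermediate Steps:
S(f) = -1 (S(f) = -5 + 4 = -1)
k(o) = (9 + o)*(o + 4*I) (k(o) = (o + (-4 + 1)²)*(o + √(-13 - 3)) = (o + (-3)²)*(o + √(-16)) = (o + 9)*(o + 4*I) = (9 + o)*(o + 4*I))
(k(1/S(-1)) + 1501)² = (((1/(-1))² + 36*I + (9 + 4*I)/(-1)) + 1501)² = (((-1)² + 36*I - (9 + 4*I)) + 1501)² = ((1 + 36*I + (-9 - 4*I)) + 1501)² = ((-8 + 32*I) + 1501)² = (1493 + 32*I)²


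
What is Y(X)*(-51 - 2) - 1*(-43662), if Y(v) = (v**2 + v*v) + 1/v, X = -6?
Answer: 239129/6 ≈ 39855.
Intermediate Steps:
Y(v) = 1/v + 2*v**2 (Y(v) = (v**2 + v**2) + 1/v = 2*v**2 + 1/v = 1/v + 2*v**2)
Y(X)*(-51 - 2) - 1*(-43662) = ((1 + 2*(-6)**3)/(-6))*(-51 - 2) - 1*(-43662) = -(1 + 2*(-216))/6*(-53) + 43662 = -(1 - 432)/6*(-53) + 43662 = -1/6*(-431)*(-53) + 43662 = (431/6)*(-53) + 43662 = -22843/6 + 43662 = 239129/6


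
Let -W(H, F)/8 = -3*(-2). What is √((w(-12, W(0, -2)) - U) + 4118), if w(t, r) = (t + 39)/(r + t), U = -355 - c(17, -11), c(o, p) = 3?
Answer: √447555/10 ≈ 66.900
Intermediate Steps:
W(H, F) = -48 (W(H, F) = -(-24)*(-2) = -8*6 = -48)
U = -358 (U = -355 - 1*3 = -355 - 3 = -358)
w(t, r) = (39 + t)/(r + t)
√((w(-12, W(0, -2)) - U) + 4118) = √(((39 - 12)/(-48 - 12) - 1*(-358)) + 4118) = √((27/(-60) + 358) + 4118) = √((-1/60*27 + 358) + 4118) = √((-9/20 + 358) + 4118) = √(7151/20 + 4118) = √(89511/20) = √447555/10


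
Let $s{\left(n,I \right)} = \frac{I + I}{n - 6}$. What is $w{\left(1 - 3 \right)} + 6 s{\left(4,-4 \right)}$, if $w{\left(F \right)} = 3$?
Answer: $27$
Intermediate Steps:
$s{\left(n,I \right)} = \frac{2 I}{-6 + n}$
$w{\left(1 - 3 \right)} + 6 s{\left(4,-4 \right)} = 3 + 6 \cdot 2 \left(-4\right) \frac{1}{-6 + 4} = 3 + 6 \cdot 2 \left(-4\right) \frac{1}{-2} = 3 + 6 \cdot 2 \left(-4\right) \left(- \frac{1}{2}\right) = 3 + 6 \cdot 4 = 3 + 24 = 27$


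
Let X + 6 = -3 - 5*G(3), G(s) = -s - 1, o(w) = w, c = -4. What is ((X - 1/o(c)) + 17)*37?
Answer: 4181/4 ≈ 1045.3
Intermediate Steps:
G(s) = -1 - s
X = 11 (X = -6 + (-3 - 5*(-1 - 1*3)) = -6 + (-3 - 5*(-1 - 3)) = -6 + (-3 - 5*(-4)) = -6 + (-3 + 20) = -6 + 17 = 11)
((X - 1/o(c)) + 17)*37 = ((11 - 1/(-4)) + 17)*37 = ((11 - 1*(-¼)) + 17)*37 = ((11 + ¼) + 17)*37 = (45/4 + 17)*37 = (113/4)*37 = 4181/4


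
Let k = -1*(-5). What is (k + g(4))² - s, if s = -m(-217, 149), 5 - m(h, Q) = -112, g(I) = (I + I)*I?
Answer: 1486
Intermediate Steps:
k = 5
g(I) = 2*I² (g(I) = (2*I)*I = 2*I²)
m(h, Q) = 117 (m(h, Q) = 5 - 1*(-112) = 5 + 112 = 117)
s = -117 (s = -1*117 = -117)
(k + g(4))² - s = (5 + 2*4²)² - 1*(-117) = (5 + 2*16)² + 117 = (5 + 32)² + 117 = 37² + 117 = 1369 + 117 = 1486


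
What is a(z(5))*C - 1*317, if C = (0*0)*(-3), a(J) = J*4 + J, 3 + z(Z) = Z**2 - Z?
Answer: -317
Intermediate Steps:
z(Z) = -3 + Z**2 - Z (z(Z) = -3 + (Z**2 - Z) = -3 + Z**2 - Z)
a(J) = 5*J (a(J) = 4*J + J = 5*J)
C = 0 (C = 0*(-3) = 0)
a(z(5))*C - 1*317 = (5*(-3 + 5**2 - 1*5))*0 - 1*317 = (5*(-3 + 25 - 5))*0 - 317 = (5*17)*0 - 317 = 85*0 - 317 = 0 - 317 = -317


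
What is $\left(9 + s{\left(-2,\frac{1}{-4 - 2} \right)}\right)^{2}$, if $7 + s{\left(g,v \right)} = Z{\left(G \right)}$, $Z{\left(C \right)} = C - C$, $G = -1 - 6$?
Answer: $4$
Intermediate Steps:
$G = -7$ ($G = -1 - 6 = -7$)
$Z{\left(C \right)} = 0$
$s{\left(g,v \right)} = -7$ ($s{\left(g,v \right)} = -7 + 0 = -7$)
$\left(9 + s{\left(-2,\frac{1}{-4 - 2} \right)}\right)^{2} = \left(9 - 7\right)^{2} = 2^{2} = 4$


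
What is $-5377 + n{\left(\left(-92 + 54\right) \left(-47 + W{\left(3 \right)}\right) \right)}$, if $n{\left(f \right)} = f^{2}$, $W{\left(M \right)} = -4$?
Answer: $3750467$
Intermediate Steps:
$-5377 + n{\left(\left(-92 + 54\right) \left(-47 + W{\left(3 \right)}\right) \right)} = -5377 + \left(\left(-92 + 54\right) \left(-47 - 4\right)\right)^{2} = -5377 + \left(\left(-38\right) \left(-51\right)\right)^{2} = -5377 + 1938^{2} = -5377 + 3755844 = 3750467$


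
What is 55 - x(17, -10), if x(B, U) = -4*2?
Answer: 63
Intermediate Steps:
x(B, U) = -8 (x(B, U) = -1*8 = -8)
55 - x(17, -10) = 55 - 1*(-8) = 55 + 8 = 63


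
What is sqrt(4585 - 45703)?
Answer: I*sqrt(41118) ≈ 202.78*I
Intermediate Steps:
sqrt(4585 - 45703) = sqrt(-41118) = I*sqrt(41118)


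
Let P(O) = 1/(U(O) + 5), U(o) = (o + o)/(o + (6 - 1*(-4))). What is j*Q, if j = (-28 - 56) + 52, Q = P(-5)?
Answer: -32/3 ≈ -10.667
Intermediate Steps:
U(o) = 2*o/(10 + o) (U(o) = (2*o)/(o + (6 + 4)) = (2*o)/(o + 10) = (2*o)/(10 + o) = 2*o/(10 + o))
P(O) = 1/(5 + 2*O/(10 + O)) (P(O) = 1/(2*O/(10 + O) + 5) = 1/(5 + 2*O/(10 + O)))
Q = ⅓ (Q = (10 - 5)/(50 + 7*(-5)) = 5/(50 - 35) = 5/15 = (1/15)*5 = ⅓ ≈ 0.33333)
j = -32 (j = -84 + 52 = -32)
j*Q = -32*⅓ = -32/3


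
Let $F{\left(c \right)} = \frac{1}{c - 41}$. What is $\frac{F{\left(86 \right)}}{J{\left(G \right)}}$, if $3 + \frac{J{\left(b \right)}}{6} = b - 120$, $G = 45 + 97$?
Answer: $\frac{1}{5130} \approx 0.00019493$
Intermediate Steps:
$G = 142$
$J{\left(b \right)} = -738 + 6 b$ ($J{\left(b \right)} = -18 + 6 \left(b - 120\right) = -18 + 6 \left(-120 + b\right) = -18 + \left(-720 + 6 b\right) = -738 + 6 b$)
$F{\left(c \right)} = \frac{1}{-41 + c}$
$\frac{F{\left(86 \right)}}{J{\left(G \right)}} = \frac{1}{\left(-41 + 86\right) \left(-738 + 6 \cdot 142\right)} = \frac{1}{45 \left(-738 + 852\right)} = \frac{1}{45 \cdot 114} = \frac{1}{45} \cdot \frac{1}{114} = \frac{1}{5130}$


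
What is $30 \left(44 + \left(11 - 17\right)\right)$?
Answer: $1140$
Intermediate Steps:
$30 \left(44 + \left(11 - 17\right)\right) = 30 \left(44 - 6\right) = 30 \cdot 38 = 1140$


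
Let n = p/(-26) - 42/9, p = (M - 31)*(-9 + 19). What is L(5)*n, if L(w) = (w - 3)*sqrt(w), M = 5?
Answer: 32*sqrt(5)/3 ≈ 23.851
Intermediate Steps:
p = -260 (p = (5 - 31)*(-9 + 19) = -26*10 = -260)
L(w) = sqrt(w)*(-3 + w) (L(w) = (-3 + w)*sqrt(w) = sqrt(w)*(-3 + w))
n = 16/3 (n = -260/(-26) - 42/9 = -260*(-1/26) - 42*1/9 = 10 - 14/3 = 16/3 ≈ 5.3333)
L(5)*n = (sqrt(5)*(-3 + 5))*(16/3) = (sqrt(5)*2)*(16/3) = (2*sqrt(5))*(16/3) = 32*sqrt(5)/3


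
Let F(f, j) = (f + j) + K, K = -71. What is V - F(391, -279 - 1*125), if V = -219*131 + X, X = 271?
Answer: -28334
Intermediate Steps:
V = -28418 (V = -219*131 + 271 = -28689 + 271 = -28418)
F(f, j) = -71 + f + j (F(f, j) = (f + j) - 71 = -71 + f + j)
V - F(391, -279 - 1*125) = -28418 - (-71 + 391 + (-279 - 1*125)) = -28418 - (-71 + 391 + (-279 - 125)) = -28418 - (-71 + 391 - 404) = -28418 - 1*(-84) = -28418 + 84 = -28334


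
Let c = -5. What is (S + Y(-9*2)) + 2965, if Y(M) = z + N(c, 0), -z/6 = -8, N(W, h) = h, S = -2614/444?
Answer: 667579/222 ≈ 3007.1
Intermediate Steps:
S = -1307/222 (S = -2614*1/444 = -1307/222 ≈ -5.8874)
z = 48 (z = -6*(-8) = 48)
Y(M) = 48 (Y(M) = 48 + 0 = 48)
(S + Y(-9*2)) + 2965 = (-1307/222 + 48) + 2965 = 9349/222 + 2965 = 667579/222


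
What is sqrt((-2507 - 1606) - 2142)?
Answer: 3*I*sqrt(695) ≈ 79.089*I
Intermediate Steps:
sqrt((-2507 - 1606) - 2142) = sqrt(-4113 - 2142) = sqrt(-6255) = 3*I*sqrt(695)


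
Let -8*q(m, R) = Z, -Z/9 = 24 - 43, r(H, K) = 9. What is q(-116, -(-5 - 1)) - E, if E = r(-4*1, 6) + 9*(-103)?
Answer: 7173/8 ≈ 896.63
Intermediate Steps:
Z = 171 (Z = -9*(24 - 43) = -9*(-19) = 171)
q(m, R) = -171/8 (q(m, R) = -⅛*171 = -171/8)
E = -918 (E = 9 + 9*(-103) = 9 - 927 = -918)
q(-116, -(-5 - 1)) - E = -171/8 - 1*(-918) = -171/8 + 918 = 7173/8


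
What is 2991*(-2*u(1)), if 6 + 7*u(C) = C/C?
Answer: 29910/7 ≈ 4272.9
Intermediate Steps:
u(C) = -5/7 (u(C) = -6/7 + (C/C)/7 = -6/7 + (1/7)*1 = -6/7 + 1/7 = -5/7)
2991*(-2*u(1)) = 2991*(-2*(-5/7)) = 2991*(10/7) = 29910/7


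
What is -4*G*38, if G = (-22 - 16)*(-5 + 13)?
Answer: 46208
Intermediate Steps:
G = -304 (G = -38*8 = -304)
-4*G*38 = -4*(-304)*38 = 1216*38 = 46208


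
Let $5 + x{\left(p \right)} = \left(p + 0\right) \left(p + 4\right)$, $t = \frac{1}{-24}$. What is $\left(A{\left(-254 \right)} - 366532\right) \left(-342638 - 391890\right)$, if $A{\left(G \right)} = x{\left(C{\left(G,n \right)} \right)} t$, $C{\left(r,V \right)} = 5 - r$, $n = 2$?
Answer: $271312607360$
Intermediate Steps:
$t = - \frac{1}{24} \approx -0.041667$
$x{\left(p \right)} = -5 + p \left(4 + p\right)$ ($x{\left(p \right)} = -5 + \left(p + 0\right) \left(p + 4\right) = -5 + p \left(4 + p\right)$)
$A{\left(G \right)} = - \frac{5}{8} - \frac{\left(5 - G\right)^{2}}{24} + \frac{G}{6}$ ($A{\left(G \right)} = \left(-5 + \left(5 - G\right)^{2} + 4 \left(5 - G\right)\right) \left(- \frac{1}{24}\right) = \left(-5 + \left(5 - G\right)^{2} - \left(-20 + 4 G\right)\right) \left(- \frac{1}{24}\right) = \left(15 + \left(5 - G\right)^{2} - 4 G\right) \left(- \frac{1}{24}\right) = - \frac{5}{8} - \frac{\left(5 - G\right)^{2}}{24} + \frac{G}{6}$)
$\left(A{\left(-254 \right)} - 366532\right) \left(-342638 - 391890\right) = \left(\left(- \frac{5}{3} - \frac{\left(-254\right)^{2}}{24} + \frac{7}{12} \left(-254\right)\right) - 366532\right) \left(-342638 - 391890\right) = \left(\left(- \frac{5}{3} - \frac{16129}{6} - \frac{889}{6}\right) - 366532\right) \left(-734528\right) = \left(-2838 - 366532\right) \left(-734528\right) = \left(-369370\right) \left(-734528\right) = 271312607360$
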